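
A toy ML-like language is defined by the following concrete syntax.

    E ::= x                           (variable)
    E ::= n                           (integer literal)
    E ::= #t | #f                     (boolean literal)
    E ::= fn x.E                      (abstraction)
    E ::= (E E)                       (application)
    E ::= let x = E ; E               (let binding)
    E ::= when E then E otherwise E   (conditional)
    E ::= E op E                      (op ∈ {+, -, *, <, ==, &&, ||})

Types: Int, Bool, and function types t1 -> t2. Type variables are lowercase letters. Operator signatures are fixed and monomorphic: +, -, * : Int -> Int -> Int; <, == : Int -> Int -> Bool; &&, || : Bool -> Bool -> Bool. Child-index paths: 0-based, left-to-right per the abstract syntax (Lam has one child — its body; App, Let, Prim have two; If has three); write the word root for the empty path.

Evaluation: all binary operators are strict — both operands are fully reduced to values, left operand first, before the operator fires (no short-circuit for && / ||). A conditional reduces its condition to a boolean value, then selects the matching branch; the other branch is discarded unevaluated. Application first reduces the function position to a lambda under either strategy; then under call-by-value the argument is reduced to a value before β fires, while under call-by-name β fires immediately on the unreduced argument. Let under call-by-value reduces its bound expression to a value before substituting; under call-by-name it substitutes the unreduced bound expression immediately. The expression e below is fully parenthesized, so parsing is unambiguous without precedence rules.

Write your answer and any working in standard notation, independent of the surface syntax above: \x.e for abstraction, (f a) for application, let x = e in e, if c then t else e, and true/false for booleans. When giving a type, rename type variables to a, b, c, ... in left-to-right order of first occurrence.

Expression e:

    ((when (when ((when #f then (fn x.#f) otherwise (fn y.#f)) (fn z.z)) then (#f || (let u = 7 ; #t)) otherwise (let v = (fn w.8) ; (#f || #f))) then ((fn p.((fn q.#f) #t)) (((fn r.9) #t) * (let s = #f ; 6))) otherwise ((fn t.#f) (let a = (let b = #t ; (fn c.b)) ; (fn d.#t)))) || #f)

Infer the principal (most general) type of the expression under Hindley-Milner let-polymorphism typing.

Working:
  unify Bool ~ Bool
\x._ : a -> Bool
\y._ : b -> Bool
  unify a -> Bool ~ b -> Bool
  unify a ~ b
  unify Bool ~ Bool
z : c
\z._ : c -> c
  unify b -> Bool ~ (c -> c) -> d
  unify b ~ c -> c
  unify Bool ~ d
_ _ : Bool
  unify Bool ~ Bool
  unify Bool ~ Bool
let u : Int
  unify Bool ~ Bool
\w._ : e -> Int
let v : forall. e -> Int
  unify Bool ~ Bool
  unify Bool ~ Bool
  unify Bool ~ Bool
  unify Bool ~ Bool
\q._ : g -> Bool
  unify g -> Bool ~ Bool -> h
  unify g ~ Bool
  unify Bool ~ h
_ _ : Bool
\p._ : f -> Bool
\r._ : i -> Int
  unify i -> Int ~ Bool -> j
  unify i ~ Bool
  unify Int ~ j
_ _ : Int
  unify Int ~ Int
let s : Bool
  unify Int ~ Int
  unify f -> Bool ~ Int -> k
  unify f ~ Int
  unify Bool ~ k
_ _ : Bool
\t._ : l -> Bool
let b : Bool
b : Bool
\c._ : m -> Bool
let a : forall. m -> Bool
\d._ : n -> Bool
  unify l -> Bool ~ (n -> Bool) -> o
  unify l ~ n -> Bool
  unify Bool ~ o
_ _ : Bool
  unify Bool ~ Bool
  unify Bool ~ Bool
  unify Bool ~ Bool

Answer: Bool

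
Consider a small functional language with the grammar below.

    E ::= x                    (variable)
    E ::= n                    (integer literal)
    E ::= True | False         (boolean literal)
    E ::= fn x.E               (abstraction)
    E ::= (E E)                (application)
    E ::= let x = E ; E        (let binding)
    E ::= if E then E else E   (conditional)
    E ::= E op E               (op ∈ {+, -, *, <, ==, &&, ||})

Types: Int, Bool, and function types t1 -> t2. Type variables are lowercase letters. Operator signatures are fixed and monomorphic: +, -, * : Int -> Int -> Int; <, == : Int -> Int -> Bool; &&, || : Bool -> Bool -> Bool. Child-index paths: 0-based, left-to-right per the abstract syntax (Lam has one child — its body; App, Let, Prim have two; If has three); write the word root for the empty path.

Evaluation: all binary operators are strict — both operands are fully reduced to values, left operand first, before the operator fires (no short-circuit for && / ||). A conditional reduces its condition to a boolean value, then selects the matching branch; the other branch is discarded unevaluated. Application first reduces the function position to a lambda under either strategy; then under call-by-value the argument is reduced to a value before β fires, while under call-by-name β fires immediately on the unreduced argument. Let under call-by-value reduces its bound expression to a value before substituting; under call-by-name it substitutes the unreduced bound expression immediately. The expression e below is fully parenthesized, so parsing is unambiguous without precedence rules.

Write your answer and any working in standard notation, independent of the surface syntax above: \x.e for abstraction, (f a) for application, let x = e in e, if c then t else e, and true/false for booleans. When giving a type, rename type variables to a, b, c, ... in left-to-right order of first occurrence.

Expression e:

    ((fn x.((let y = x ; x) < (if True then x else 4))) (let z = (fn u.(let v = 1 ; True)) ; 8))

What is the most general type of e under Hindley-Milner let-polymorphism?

Trace:
x : a
let y : a
x : a
  unify a ~ Int
  unify Bool ~ Bool
x : Int
  unify Int ~ Int
  unify Int ~ Int
\x._ : Int -> Bool
let v : Int
\u._ : b -> Bool
let z : forall. b -> Bool
  unify Int -> Bool ~ Int -> c
  unify Int ~ Int
  unify Bool ~ c
_ _ : Bool

Answer: Bool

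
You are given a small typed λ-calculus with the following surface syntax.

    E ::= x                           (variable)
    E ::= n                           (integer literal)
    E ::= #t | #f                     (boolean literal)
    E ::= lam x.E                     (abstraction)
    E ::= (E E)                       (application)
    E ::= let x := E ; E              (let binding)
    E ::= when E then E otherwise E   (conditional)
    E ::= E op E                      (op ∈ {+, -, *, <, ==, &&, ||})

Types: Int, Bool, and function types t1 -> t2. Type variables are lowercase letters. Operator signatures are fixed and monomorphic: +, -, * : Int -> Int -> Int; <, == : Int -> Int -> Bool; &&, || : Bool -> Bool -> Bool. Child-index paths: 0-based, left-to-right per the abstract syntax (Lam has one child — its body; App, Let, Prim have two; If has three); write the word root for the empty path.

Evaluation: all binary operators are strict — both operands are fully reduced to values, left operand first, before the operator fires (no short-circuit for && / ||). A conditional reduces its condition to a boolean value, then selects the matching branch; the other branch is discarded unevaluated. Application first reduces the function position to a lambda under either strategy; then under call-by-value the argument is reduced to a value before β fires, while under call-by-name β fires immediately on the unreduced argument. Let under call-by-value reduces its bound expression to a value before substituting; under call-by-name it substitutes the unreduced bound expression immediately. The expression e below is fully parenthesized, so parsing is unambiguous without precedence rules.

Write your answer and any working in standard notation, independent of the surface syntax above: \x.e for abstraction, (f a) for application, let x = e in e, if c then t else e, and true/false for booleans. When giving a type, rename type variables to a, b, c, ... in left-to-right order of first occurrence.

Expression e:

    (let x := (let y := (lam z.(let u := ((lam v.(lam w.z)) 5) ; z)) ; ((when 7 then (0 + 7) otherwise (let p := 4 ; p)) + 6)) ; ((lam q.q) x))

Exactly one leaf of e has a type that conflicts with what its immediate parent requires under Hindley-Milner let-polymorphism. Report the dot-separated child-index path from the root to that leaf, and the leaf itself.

Answer: 0.1.0.0 : 7

Trace:
z : a
\w._ : c -> a
\v._ : b -> c -> a
  unify b -> c -> a ~ Int -> d
  unify b ~ Int
  unify c -> a ~ d
_ _ : c -> a
let u : forall. c -> a
z : a
\z._ : a -> a
let y : forall. a -> a
  unify Int ~ Bool
  FAIL: mismatch Int ~ Bool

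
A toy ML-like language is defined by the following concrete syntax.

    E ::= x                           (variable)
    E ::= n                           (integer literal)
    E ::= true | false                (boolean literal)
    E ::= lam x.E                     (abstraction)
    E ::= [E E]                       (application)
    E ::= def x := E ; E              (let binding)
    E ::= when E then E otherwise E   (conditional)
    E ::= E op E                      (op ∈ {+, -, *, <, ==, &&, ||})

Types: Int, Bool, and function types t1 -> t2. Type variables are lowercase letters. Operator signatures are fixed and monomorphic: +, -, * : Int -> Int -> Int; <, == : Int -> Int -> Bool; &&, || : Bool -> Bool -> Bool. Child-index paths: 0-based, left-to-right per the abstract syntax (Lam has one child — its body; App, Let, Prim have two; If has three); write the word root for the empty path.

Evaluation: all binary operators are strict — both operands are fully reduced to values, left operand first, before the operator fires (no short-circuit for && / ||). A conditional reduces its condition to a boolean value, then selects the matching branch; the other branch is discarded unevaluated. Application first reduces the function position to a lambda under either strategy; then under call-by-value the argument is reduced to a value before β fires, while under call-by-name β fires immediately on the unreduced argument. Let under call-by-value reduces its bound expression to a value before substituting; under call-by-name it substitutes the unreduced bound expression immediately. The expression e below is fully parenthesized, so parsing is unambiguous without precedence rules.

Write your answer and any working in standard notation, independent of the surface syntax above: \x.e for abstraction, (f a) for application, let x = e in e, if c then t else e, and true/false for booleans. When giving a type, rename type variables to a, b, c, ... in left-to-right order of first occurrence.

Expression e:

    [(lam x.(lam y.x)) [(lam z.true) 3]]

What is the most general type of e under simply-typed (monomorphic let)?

Derivation:
x : a
\y._ : b -> a
\x._ : a -> b -> a
\z._ : c -> Bool
  unify c -> Bool ~ Int -> d
  unify c ~ Int
  unify Bool ~ d
_ _ : Bool
  unify a -> b -> a ~ Bool -> e
  unify a ~ Bool
  unify b -> Bool ~ e
_ _ : b -> Bool

Answer: a -> Bool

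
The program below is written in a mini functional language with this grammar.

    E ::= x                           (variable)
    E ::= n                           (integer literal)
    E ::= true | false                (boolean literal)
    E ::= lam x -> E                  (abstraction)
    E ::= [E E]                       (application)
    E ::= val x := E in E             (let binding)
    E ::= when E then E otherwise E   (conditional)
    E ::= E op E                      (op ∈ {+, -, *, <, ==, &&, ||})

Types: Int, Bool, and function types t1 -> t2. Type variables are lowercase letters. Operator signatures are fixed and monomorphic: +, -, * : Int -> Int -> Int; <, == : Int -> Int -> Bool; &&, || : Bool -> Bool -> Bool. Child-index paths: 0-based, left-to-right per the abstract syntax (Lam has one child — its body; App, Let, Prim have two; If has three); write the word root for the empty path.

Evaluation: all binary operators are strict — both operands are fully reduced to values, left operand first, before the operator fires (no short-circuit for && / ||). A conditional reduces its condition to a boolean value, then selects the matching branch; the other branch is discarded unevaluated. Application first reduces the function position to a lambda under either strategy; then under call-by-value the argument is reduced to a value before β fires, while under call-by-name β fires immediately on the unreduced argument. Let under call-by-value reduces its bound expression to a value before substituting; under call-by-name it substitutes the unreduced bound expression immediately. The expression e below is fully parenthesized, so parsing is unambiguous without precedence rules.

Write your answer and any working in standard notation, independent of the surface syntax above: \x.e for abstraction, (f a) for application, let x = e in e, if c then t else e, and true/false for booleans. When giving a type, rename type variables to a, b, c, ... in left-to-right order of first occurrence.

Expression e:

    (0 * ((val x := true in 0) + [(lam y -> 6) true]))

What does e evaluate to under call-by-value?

Answer: 0

Trace:
step 0: (0 * ((let x = true in 0) + ((\y.6) true)))
step 1: [let@1.0] (0 * (0 + ((\y.6) true)))
step 2: [beta@1.1] (0 * (0 + 6))
step 3: [delta@1] (0 * 6)
step 4: [delta@root] 0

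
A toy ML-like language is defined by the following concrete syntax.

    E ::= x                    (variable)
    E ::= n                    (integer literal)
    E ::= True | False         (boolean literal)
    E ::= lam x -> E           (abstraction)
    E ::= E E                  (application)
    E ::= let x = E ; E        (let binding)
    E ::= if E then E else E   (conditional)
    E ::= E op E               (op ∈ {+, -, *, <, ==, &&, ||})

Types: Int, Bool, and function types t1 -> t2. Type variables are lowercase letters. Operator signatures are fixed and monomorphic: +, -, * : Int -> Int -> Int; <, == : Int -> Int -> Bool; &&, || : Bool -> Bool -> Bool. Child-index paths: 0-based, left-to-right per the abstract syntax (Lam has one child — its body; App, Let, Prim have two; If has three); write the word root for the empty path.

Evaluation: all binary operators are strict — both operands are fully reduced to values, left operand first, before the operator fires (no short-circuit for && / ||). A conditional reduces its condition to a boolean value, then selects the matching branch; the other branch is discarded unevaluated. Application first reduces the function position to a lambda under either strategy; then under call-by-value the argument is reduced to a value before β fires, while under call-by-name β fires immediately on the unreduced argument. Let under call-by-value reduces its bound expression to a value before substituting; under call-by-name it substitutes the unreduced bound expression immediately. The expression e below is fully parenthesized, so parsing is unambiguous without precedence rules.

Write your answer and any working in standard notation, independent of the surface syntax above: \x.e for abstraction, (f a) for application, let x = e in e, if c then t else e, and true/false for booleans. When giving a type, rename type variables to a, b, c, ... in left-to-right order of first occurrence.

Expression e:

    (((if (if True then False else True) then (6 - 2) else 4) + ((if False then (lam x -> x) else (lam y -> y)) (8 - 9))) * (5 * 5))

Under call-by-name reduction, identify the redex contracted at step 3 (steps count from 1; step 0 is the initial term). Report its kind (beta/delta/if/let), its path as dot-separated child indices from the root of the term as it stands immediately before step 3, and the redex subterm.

Working:
step 0: (((if (if true then false else true) then (6 - 2) else 4) + ((if false then (\x.x) else (\y.y)) (8 - 9))) * (5 * 5))
step 1: [if@0.0.0] (((if false then (6 - 2) else 4) + ((if false then (\x.x) else (\y.y)) (8 - 9))) * (5 * 5))
step 2: [if@0.0] ((4 + ((if false then (\x.x) else (\y.y)) (8 - 9))) * (5 * 5))
step 3: [if@0.1.0] ((4 + ((\y.y) (8 - 9))) * (5 * 5))

Answer: if at 0.1.0 : (if false then (\x.x) else (\y.y))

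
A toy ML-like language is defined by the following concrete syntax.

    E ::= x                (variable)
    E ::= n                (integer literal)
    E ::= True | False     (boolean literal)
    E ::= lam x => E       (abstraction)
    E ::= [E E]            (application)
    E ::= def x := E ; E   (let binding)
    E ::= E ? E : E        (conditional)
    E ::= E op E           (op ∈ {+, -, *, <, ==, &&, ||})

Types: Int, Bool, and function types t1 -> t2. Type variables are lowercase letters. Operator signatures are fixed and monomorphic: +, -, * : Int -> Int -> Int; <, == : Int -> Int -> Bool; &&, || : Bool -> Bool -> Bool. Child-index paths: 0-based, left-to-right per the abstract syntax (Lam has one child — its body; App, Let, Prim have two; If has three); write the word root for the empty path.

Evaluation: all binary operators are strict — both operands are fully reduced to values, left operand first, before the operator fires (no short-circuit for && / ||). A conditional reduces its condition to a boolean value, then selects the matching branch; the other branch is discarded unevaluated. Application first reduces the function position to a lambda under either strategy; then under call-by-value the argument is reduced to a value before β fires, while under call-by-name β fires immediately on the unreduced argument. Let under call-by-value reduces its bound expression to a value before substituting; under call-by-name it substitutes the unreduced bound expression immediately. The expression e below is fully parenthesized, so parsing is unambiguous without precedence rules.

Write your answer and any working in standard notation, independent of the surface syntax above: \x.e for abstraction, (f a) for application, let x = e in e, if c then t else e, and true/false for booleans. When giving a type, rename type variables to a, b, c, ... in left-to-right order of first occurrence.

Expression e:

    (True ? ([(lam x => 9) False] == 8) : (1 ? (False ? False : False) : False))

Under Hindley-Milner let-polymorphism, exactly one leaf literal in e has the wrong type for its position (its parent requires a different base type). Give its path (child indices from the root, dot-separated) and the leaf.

Answer: 2.0 : 1

Derivation:
  unify Bool ~ Bool
\x._ : a -> Int
  unify a -> Int ~ Bool -> b
  unify a ~ Bool
  unify Int ~ b
_ _ : Int
  unify Int ~ Int
  unify Int ~ Int
  unify Int ~ Bool
  FAIL: mismatch Int ~ Bool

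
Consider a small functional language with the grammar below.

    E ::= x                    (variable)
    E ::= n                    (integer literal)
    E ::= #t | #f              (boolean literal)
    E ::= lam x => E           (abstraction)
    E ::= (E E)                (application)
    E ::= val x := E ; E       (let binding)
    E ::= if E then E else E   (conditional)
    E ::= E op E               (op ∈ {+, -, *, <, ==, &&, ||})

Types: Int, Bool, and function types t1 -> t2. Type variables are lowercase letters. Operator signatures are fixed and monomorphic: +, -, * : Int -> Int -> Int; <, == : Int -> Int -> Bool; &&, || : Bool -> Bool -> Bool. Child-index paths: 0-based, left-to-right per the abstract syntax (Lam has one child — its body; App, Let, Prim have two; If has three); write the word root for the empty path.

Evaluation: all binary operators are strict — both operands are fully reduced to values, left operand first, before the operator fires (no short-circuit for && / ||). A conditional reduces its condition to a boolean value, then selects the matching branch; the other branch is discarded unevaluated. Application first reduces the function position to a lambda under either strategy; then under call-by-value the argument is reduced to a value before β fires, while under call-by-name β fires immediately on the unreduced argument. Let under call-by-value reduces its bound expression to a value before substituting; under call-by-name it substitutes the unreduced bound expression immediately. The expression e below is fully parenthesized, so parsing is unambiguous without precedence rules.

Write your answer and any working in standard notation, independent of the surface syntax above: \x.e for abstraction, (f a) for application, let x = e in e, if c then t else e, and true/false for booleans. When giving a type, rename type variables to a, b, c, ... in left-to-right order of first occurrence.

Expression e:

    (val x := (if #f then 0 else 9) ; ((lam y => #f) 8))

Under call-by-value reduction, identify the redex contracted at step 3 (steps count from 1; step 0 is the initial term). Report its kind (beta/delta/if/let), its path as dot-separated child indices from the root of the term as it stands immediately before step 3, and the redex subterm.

Answer: beta at root : ((\y.false) 8)

Trace:
step 0: (let x = (if false then 0 else 9) in ((\y.false) 8))
step 1: [if@0] (let x = 9 in ((\y.false) 8))
step 2: [let@root] ((\y.false) 8)
step 3: [beta@root] false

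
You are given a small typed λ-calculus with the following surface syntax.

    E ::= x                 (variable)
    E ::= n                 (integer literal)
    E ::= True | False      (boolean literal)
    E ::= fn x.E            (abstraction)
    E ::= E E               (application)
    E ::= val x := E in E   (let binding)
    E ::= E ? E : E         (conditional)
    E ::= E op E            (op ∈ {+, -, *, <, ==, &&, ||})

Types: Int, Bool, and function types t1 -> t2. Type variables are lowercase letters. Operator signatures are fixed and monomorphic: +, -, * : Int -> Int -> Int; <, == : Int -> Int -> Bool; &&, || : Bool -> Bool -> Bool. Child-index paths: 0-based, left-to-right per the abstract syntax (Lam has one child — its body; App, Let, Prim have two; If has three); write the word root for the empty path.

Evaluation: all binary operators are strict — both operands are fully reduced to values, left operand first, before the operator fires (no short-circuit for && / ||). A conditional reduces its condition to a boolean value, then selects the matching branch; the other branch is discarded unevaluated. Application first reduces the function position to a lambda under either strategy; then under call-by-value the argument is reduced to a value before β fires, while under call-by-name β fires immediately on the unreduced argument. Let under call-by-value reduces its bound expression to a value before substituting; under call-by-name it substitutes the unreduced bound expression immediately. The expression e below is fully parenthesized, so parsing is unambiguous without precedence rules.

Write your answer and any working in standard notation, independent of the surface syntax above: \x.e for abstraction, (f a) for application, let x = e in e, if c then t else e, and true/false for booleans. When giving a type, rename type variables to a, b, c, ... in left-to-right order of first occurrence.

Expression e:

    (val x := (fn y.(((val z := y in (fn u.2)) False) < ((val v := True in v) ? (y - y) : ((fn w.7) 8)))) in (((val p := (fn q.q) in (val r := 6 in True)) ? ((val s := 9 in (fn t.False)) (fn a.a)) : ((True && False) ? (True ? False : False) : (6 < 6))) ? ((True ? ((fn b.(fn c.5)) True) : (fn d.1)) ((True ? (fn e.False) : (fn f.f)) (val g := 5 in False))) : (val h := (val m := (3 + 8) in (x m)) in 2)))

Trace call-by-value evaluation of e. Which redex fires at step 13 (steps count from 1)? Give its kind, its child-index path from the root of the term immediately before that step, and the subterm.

Answer: let at 0.1.0 : (let v = true in v)

Trace:
step 0: (let x = (\y.(((let z = y in (\u.2)) false) < (if (let v = true in v) then (y - y) else ((\w.7) 8)))) in (if (if (let p = (\q.q) in (let r = 6 in true)) then ((let s = 9 in (\t.false)) (\a.a)) else (if (true && false) then (if true then false else false) else (6 < 6))) then ((if true then ((\b.(\c.5)) true) else (\d.1)) ((if true then (\e.false) else (\f.f)) (let g = 5 in false))) else (let h = (let m = (3 + 8) in (x m)) in 2)))
step 1: [let@root] (if (if (let p = (\q.q) in (let r = 6 in true)) then ((let s = 9 in (\t.false)) (\a.a)) else (if (true && false) then (if true then false else false) else (6 < 6))) then ((if true then ((\b.(\c.5)) true) else (\d.1)) ((if true then (\e.false) else (\f.f)) (let g = 5 in false))) else (let h = (let m = (3 + 8) in ((\y.(((let z = y in (\u.2)) false) < (if (let v = true in v) then (y - y) else ((\w.7) 8)))) m)) in 2))
step 2: [let@0.0] (if (if (let r = 6 in true) then ((let s = 9 in (\t.false)) (\a.a)) else (if (true && false) then (if true then false else false) else (6 < 6))) then ((if true then ((\b.(\c.5)) true) else (\d.1)) ((if true then (\e.false) else (\f.f)) (let g = 5 in false))) else (let h = (let m = (3 + 8) in ((\y.(((let z = y in (\u.2)) false) < (if (let v = true in v) then (y - y) else ((\w.7) 8)))) m)) in 2))
step 3: [let@0.0] (if (if true then ((let s = 9 in (\t.false)) (\a.a)) else (if (true && false) then (if true then false else false) else (6 < 6))) then ((if true then ((\b.(\c.5)) true) else (\d.1)) ((if true then (\e.false) else (\f.f)) (let g = 5 in false))) else (let h = (let m = (3 + 8) in ((\y.(((let z = y in (\u.2)) false) < (if (let v = true in v) then (y - y) else ((\w.7) 8)))) m)) in 2))
step 4: [if@0] (if ((let s = 9 in (\t.false)) (\a.a)) then ((if true then ((\b.(\c.5)) true) else (\d.1)) ((if true then (\e.false) else (\f.f)) (let g = 5 in false))) else (let h = (let m = (3 + 8) in ((\y.(((let z = y in (\u.2)) false) < (if (let v = true in v) then (y - y) else ((\w.7) 8)))) m)) in 2))
step 5: [let@0.0] (if ((\t.false) (\a.a)) then ((if true then ((\b.(\c.5)) true) else (\d.1)) ((if true then (\e.false) else (\f.f)) (let g = 5 in false))) else (let h = (let m = (3 + 8) in ((\y.(((let z = y in (\u.2)) false) < (if (let v = true in v) then (y - y) else ((\w.7) 8)))) m)) in 2))
step 6: [beta@0] (if false then ((if true then ((\b.(\c.5)) true) else (\d.1)) ((if true then (\e.false) else (\f.f)) (let g = 5 in false))) else (let h = (let m = (3 + 8) in ((\y.(((let z = y in (\u.2)) false) < (if (let v = true in v) then (y - y) else ((\w.7) 8)))) m)) in 2))
step 7: [if@root] (let h = (let m = (3 + 8) in ((\y.(((let z = y in (\u.2)) false) < (if (let v = true in v) then (y - y) else ((\w.7) 8)))) m)) in 2)
step 8: [delta@0.0] (let h = (let m = 11 in ((\y.(((let z = y in (\u.2)) false) < (if (let v = true in v) then (y - y) else ((\w.7) 8)))) m)) in 2)
step 9: [let@0] (let h = ((\y.(((let z = y in (\u.2)) false) < (if (let v = true in v) then (y - y) else ((\w.7) 8)))) 11) in 2)
step 10: [beta@0] (let h = (((let z = 11 in (\u.2)) false) < (if (let v = true in v) then (11 - 11) else ((\w.7) 8))) in 2)
step 11: [let@0.0.0] (let h = (((\u.2) false) < (if (let v = true in v) then (11 - 11) else ((\w.7) 8))) in 2)
step 12: [beta@0.0] (let h = (2 < (if (let v = true in v) then (11 - 11) else ((\w.7) 8))) in 2)
step 13: [let@0.1.0] (let h = (2 < (if true then (11 - 11) else ((\w.7) 8))) in 2)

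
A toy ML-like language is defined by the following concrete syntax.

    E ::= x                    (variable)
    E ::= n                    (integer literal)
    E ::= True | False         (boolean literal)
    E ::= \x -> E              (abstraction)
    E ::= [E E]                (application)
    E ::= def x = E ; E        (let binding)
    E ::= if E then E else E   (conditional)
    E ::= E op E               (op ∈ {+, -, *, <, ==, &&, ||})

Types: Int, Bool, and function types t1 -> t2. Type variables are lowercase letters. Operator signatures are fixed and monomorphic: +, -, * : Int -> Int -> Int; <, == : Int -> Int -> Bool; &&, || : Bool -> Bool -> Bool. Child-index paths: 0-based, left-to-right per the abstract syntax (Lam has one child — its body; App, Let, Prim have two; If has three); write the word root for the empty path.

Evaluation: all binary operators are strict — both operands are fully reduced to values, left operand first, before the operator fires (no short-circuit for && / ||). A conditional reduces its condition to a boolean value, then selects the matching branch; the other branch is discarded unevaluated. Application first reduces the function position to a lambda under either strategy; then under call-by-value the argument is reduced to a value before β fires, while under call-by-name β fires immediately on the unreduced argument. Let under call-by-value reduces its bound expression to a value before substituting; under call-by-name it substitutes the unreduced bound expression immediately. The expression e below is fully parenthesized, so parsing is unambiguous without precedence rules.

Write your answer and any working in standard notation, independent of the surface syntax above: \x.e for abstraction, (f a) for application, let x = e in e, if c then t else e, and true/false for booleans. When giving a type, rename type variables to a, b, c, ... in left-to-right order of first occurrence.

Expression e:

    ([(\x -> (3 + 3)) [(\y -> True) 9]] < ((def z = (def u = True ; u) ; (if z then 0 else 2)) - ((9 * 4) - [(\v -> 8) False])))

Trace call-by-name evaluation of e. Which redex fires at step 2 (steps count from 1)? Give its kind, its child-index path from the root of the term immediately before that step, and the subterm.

Working:
step 0: (((\x.(3 + 3)) ((\y.true) 9)) < ((let z = (let u = true in u) in (if z then 0 else 2)) - ((9 * 4) - ((\v.8) false))))
step 1: [beta@0] ((3 + 3) < ((let z = (let u = true in u) in (if z then 0 else 2)) - ((9 * 4) - ((\v.8) false))))
step 2: [delta@0] (6 < ((let z = (let u = true in u) in (if z then 0 else 2)) - ((9 * 4) - ((\v.8) false))))

Answer: delta at 0 : (3 + 3)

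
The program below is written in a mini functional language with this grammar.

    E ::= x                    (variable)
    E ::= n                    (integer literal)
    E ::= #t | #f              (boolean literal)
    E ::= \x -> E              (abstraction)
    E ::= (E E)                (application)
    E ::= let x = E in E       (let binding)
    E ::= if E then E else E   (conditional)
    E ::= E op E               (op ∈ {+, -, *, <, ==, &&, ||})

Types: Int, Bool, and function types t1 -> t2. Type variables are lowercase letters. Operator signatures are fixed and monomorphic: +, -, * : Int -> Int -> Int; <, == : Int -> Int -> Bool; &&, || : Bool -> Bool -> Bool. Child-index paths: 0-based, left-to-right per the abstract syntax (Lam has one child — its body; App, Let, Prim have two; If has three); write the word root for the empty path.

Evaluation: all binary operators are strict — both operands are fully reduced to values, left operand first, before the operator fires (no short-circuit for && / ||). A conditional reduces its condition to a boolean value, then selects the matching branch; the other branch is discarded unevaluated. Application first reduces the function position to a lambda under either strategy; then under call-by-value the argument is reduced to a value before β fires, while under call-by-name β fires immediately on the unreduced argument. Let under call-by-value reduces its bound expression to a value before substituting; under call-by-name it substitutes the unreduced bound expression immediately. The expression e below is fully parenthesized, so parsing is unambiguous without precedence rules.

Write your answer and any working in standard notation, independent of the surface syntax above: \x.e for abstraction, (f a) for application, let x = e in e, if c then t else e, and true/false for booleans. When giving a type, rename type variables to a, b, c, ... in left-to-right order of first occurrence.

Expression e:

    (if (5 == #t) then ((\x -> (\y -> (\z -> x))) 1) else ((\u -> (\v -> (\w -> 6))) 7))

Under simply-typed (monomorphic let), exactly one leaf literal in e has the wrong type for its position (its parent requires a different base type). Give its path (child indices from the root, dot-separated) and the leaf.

Working:
  unify Int ~ Int
  unify Bool ~ Int
  FAIL: mismatch Bool ~ Int

Answer: 0.1 : true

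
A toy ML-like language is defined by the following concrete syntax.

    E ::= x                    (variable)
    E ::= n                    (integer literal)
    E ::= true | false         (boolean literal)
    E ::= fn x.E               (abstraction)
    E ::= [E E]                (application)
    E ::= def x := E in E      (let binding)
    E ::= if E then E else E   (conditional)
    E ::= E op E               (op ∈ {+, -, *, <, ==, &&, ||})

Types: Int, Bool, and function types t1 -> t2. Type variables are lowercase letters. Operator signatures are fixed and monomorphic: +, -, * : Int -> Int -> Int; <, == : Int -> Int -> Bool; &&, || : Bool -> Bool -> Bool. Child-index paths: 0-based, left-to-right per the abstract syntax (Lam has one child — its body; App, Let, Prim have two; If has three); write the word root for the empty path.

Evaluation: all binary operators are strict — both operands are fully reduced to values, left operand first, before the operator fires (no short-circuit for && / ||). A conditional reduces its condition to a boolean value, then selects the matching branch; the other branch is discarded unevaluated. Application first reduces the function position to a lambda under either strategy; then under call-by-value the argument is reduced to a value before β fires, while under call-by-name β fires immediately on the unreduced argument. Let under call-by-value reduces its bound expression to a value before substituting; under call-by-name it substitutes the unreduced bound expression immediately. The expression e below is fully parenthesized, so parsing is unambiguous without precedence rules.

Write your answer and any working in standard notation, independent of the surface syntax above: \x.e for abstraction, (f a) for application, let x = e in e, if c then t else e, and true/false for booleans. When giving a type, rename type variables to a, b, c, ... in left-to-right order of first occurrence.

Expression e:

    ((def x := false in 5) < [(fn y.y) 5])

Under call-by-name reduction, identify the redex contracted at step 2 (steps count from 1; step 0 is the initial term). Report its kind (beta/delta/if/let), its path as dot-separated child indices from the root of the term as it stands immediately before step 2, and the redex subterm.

Answer: beta at 1 : ((\y.y) 5)

Working:
step 0: ((let x = false in 5) < ((\y.y) 5))
step 1: [let@0] (5 < ((\y.y) 5))
step 2: [beta@1] (5 < 5)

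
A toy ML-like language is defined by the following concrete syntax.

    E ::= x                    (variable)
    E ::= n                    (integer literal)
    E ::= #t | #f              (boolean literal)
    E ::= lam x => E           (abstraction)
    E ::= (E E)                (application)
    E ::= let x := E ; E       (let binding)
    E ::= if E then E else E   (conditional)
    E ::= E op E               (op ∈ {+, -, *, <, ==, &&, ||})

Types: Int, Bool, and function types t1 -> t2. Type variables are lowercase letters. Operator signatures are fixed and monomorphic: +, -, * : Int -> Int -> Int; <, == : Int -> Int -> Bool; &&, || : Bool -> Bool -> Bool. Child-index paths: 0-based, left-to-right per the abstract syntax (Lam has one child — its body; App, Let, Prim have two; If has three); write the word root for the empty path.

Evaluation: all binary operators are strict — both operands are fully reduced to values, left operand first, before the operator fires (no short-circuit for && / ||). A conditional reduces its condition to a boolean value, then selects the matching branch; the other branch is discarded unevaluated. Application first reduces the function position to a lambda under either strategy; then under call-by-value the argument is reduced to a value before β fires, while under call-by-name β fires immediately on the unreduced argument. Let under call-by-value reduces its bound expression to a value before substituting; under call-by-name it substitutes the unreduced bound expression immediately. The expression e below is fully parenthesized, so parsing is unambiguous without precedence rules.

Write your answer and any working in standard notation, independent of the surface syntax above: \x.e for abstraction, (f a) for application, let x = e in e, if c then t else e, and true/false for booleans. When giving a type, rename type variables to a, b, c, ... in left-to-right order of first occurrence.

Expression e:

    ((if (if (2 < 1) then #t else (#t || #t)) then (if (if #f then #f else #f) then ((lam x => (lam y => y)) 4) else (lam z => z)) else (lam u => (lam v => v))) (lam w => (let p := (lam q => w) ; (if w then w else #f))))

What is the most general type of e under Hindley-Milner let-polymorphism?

Working:
  unify Int ~ Int
  unify Int ~ Int
  unify Bool ~ Bool
  unify Bool ~ Bool
  unify Bool ~ Bool
  unify Bool ~ Bool
  unify Bool ~ Bool
  unify Bool ~ Bool
  unify Bool ~ Bool
  unify Bool ~ Bool
y : b
\y._ : b -> b
\x._ : a -> b -> b
  unify a -> b -> b ~ Int -> c
  unify a ~ Int
  unify b -> b ~ c
_ _ : b -> b
z : d
\z._ : d -> d
  unify b -> b ~ d -> d
  unify b ~ d
  unify d ~ d
v : f
\v._ : f -> f
\u._ : e -> f -> f
  unify d -> d ~ e -> f -> f
  unify d ~ e
  unify e ~ f -> f
w : g
\q._ : h -> g
let p : forall. h -> g
w : g
  unify g ~ Bool
w : Bool
  unify Bool ~ Bool
\w._ : Bool -> Bool
  unify (f -> f) -> f -> f ~ (Bool -> Bool) -> i
  unify f -> f ~ Bool -> Bool
  unify f ~ Bool
  unify Bool ~ Bool
  unify Bool -> Bool ~ i
_ _ : Bool -> Bool

Answer: Bool -> Bool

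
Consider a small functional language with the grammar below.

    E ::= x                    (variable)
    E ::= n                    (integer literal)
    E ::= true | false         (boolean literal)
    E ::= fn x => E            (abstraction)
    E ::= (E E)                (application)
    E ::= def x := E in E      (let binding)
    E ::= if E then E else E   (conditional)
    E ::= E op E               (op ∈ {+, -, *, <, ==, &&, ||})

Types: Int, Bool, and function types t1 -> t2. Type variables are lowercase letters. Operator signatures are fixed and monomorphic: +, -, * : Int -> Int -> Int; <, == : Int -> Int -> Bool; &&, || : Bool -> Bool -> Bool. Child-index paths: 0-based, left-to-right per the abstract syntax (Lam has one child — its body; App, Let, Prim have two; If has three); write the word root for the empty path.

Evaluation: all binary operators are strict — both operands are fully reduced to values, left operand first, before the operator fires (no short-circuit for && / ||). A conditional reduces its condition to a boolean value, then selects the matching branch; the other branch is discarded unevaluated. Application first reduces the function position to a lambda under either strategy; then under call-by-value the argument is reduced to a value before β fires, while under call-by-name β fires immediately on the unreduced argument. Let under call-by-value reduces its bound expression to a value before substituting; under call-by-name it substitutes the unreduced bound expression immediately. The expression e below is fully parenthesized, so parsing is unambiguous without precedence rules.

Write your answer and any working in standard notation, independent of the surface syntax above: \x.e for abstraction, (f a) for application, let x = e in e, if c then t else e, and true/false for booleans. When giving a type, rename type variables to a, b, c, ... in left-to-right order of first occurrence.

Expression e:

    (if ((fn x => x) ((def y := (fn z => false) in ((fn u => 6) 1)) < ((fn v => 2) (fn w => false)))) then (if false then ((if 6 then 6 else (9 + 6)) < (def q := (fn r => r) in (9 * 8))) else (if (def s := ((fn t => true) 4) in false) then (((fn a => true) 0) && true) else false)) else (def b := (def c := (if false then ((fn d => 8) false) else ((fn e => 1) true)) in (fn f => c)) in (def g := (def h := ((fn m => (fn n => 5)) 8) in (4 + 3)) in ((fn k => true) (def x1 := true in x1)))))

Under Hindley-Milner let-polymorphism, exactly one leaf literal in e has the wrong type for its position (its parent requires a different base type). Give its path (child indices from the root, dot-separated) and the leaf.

Answer: 1.1.0.0 : 6

Working:
x : a
\x._ : a -> a
\z._ : b -> Bool
let y : forall. b -> Bool
\u._ : c -> Int
  unify c -> Int ~ Int -> d
  unify c ~ Int
  unify Int ~ d
_ _ : Int
  unify Int ~ Int
\v._ : e -> Int
\w._ : f -> Bool
  unify e -> Int ~ (f -> Bool) -> g
  unify e ~ f -> Bool
  unify Int ~ g
_ _ : Int
  unify Int ~ Int
  unify a -> a ~ Bool -> h
  unify a ~ Bool
  unify Bool ~ h
_ _ : Bool
  unify Bool ~ Bool
  unify Bool ~ Bool
  unify Int ~ Bool
  FAIL: mismatch Int ~ Bool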